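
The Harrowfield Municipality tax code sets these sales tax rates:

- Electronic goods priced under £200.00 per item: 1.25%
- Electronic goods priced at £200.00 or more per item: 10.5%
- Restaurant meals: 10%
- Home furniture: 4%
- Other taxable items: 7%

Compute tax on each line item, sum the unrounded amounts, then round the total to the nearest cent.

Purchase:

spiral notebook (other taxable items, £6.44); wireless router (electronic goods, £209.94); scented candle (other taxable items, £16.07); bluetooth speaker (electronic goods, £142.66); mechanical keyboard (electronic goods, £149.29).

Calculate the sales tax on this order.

£27.27

Spiral notebook £6.44: other taxable items → 7% → £0.4508
Wireless router £209.94: electronic goods, £200.00 or more → 10.5% → £22.0437
Scented candle £16.07: other taxable items → 7% → £1.1249
Bluetooth speaker £142.66: electronic goods, under £200.00 → 1.25% → £1.78325
Mechanical keyboard £149.29: electronic goods, under £200.00 → 1.25% → £1.866125
Unrounded tax sum = £27.268775 → £27.27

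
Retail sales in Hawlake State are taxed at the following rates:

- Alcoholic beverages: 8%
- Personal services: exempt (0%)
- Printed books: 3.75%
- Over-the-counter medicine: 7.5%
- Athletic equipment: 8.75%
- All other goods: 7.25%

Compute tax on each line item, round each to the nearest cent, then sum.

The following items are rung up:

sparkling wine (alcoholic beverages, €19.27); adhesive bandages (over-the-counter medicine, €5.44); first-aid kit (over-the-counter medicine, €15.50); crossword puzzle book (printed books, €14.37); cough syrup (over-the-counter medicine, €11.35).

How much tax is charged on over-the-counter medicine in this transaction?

Adhesive bandages €5.44: over-the-counter medicine → 7.5% → €0.41
First-aid kit €15.50: over-the-counter medicine → 7.5% → €1.16
Cough syrup €11.35: over-the-counter medicine → 7.5% → €0.85
Tax on over-the-counter medicine = €0.41 + €1.16 + €0.85 = €2.42

€2.42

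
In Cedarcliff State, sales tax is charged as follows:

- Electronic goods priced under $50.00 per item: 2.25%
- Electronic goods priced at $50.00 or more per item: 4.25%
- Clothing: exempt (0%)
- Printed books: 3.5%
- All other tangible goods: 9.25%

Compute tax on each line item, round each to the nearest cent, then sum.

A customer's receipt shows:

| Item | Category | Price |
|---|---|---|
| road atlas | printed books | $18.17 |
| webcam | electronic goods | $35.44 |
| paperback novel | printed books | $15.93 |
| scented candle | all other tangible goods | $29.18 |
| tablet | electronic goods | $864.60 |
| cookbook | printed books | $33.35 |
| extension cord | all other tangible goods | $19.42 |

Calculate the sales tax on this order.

Road atlas $18.17: printed books → 3.5% → $0.64
Webcam $35.44: electronic goods, under $50.00 → 2.25% → $0.80
Paperback novel $15.93: printed books → 3.5% → $0.56
Scented candle $29.18: all other tangible goods → 9.25% → $2.70
Tablet $864.60: electronic goods, $50.00 or more → 4.25% → $36.75
Cookbook $33.35: printed books → 3.5% → $1.17
Extension cord $19.42: all other tangible goods → 9.25% → $1.80
Total tax = $0.64 + $0.80 + $0.56 + $2.70 + $36.75 + $1.17 + $1.80 = $44.42

$44.42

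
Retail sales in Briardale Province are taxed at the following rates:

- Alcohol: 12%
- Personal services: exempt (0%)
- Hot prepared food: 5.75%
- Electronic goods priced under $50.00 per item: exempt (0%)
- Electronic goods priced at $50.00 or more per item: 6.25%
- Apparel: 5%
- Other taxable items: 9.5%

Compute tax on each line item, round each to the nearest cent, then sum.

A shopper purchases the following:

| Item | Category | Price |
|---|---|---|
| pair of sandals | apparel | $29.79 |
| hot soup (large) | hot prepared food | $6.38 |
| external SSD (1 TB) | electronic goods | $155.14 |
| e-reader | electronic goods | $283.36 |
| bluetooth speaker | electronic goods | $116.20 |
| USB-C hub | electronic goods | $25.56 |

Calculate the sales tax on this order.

$36.53

Pair of sandals $29.79: apparel → 5% → $1.49
Hot soup (large) $6.38: hot prepared food → 5.75% → $0.37
External SSD (1 TB) $155.14: electronic goods, $50.00 or more → 6.25% → $9.70
E-reader $283.36: electronic goods, $50.00 or more → 6.25% → $17.71
Bluetooth speaker $116.20: electronic goods, $50.00 or more → 6.25% → $7.26
USB-C hub $25.56: electronic goods, under $50.00 → 0% → $0.00
Total tax = $1.49 + $0.37 + $9.70 + $17.71 + $7.26 = $36.53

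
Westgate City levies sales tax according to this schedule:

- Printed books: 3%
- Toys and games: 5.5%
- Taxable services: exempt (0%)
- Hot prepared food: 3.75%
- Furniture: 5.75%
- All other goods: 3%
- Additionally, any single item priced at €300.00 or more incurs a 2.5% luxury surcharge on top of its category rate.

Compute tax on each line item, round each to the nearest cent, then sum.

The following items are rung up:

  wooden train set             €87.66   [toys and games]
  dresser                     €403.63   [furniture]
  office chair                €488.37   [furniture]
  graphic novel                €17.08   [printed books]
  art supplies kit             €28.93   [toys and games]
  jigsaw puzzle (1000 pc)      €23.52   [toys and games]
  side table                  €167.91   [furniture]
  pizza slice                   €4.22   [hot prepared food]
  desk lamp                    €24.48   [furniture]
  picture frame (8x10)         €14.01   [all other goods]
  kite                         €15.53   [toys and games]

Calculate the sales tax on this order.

Wooden train set €87.66: toys and games → 5.5% → €4.82
Dresser €403.63: furniture → 5.75% + 2.5% surcharge = 8.25% → €33.30
Office chair €488.37: furniture → 5.75% + 2.5% surcharge = 8.25% → €40.29
Graphic novel €17.08: printed books → 3% → €0.51
Art supplies kit €28.93: toys and games → 5.5% → €1.59
Jigsaw puzzle (1000 pc) €23.52: toys and games → 5.5% → €1.29
Side table €167.91: furniture → 5.75% → €9.65
Pizza slice €4.22: hot prepared food → 3.75% → €0.16
Desk lamp €24.48: furniture → 5.75% → €1.41
Picture frame (8x10) €14.01: all other goods → 3% → €0.42
Kite €15.53: toys and games → 5.5% → €0.85
Total tax = €4.82 + €33.30 + €40.29 + €0.51 + €1.59 + €1.29 + €9.65 + €0.16 + €1.41 + €0.42 + €0.85 = €94.29

€94.29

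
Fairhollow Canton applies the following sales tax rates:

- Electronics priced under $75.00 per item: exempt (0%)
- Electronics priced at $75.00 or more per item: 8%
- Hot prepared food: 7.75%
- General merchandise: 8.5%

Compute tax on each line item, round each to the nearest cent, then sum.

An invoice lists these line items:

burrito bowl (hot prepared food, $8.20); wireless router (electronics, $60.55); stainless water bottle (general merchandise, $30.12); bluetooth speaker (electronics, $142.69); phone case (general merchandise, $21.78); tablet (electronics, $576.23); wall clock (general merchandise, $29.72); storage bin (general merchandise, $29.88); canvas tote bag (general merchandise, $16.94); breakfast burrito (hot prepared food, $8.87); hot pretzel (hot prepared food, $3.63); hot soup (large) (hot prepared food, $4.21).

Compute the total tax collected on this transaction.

Burrito bowl $8.20: hot prepared food → 7.75% → $0.64
Wireless router $60.55: electronics, under $75.00 → 0% → $0.00
Stainless water bottle $30.12: general merchandise → 8.5% → $2.56
Bluetooth speaker $142.69: electronics, $75.00 or more → 8% → $11.42
Phone case $21.78: general merchandise → 8.5% → $1.85
Tablet $576.23: electronics, $75.00 or more → 8% → $46.10
Wall clock $29.72: general merchandise → 8.5% → $2.53
Storage bin $29.88: general merchandise → 8.5% → $2.54
Canvas tote bag $16.94: general merchandise → 8.5% → $1.44
Breakfast burrito $8.87: hot prepared food → 7.75% → $0.69
Hot pretzel $3.63: hot prepared food → 7.75% → $0.28
Hot soup (large) $4.21: hot prepared food → 7.75% → $0.33
Total tax = $0.64 + $2.56 + $11.42 + $1.85 + $46.10 + $2.53 + $2.54 + $1.44 + $0.69 + $0.28 + $0.33 = $70.38

$70.38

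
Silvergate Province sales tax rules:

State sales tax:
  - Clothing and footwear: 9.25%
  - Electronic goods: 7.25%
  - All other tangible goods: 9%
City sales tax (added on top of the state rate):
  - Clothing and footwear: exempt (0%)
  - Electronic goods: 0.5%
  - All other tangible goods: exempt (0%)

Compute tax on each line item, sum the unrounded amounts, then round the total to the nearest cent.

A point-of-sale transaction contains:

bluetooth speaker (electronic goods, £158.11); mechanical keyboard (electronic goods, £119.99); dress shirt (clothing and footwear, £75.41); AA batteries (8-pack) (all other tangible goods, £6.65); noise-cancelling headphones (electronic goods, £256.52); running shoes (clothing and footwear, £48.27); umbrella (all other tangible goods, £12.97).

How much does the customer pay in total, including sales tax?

Bluetooth speaker £158.11: electronic goods → 7.25% + 0.5% city = 7.75% → £12.253525
Mechanical keyboard £119.99: electronic goods → 7.25% + 0.5% city = 7.75% → £9.299225
Dress shirt £75.41: clothing and footwear → 9.25% + 0% city = 9.25% → £6.975425
AA batteries (8-pack) £6.65: all other tangible goods → 9% + 0% city = 9% → £0.5985
Noise-cancelling headphones £256.52: electronic goods → 7.25% + 0.5% city = 7.75% → £19.8803
Running shoes £48.27: clothing and footwear → 9.25% + 0% city = 9.25% → £4.464975
Umbrella £12.97: all other tangible goods → 9% + 0% city = 9% → £1.1673
Subtotal = £677.92; unrounded tax = £54.63925 → £54.64; total due = £732.56

£732.56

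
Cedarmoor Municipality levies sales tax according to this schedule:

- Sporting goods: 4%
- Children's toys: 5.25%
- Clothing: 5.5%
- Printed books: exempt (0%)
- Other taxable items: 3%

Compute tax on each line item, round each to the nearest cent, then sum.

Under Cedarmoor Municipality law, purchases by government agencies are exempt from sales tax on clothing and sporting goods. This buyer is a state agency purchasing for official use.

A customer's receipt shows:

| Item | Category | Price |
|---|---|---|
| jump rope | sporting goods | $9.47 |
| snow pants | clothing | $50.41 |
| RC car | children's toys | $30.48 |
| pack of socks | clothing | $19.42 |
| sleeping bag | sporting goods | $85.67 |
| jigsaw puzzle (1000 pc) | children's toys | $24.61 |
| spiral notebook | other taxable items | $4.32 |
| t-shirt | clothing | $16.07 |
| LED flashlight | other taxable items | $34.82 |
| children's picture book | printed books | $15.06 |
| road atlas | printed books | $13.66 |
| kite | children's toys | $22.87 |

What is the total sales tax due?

Jump rope $9.47: sporting goods, buyer-exempt → 0% → $0.00
Snow pants $50.41: clothing, buyer-exempt → 0% → $0.00
RC car $30.48: children's toys → 5.25% → $1.60
Pack of socks $19.42: clothing, buyer-exempt → 0% → $0.00
Sleeping bag $85.67: sporting goods, buyer-exempt → 0% → $0.00
Jigsaw puzzle (1000 pc) $24.61: children's toys → 5.25% → $1.29
Spiral notebook $4.32: other taxable items → 3% → $0.13
T-shirt $16.07: clothing, buyer-exempt → 0% → $0.00
LED flashlight $34.82: other taxable items → 3% → $1.04
Children's picture book $15.06: printed books → 0% → $0.00
Road atlas $13.66: printed books → 0% → $0.00
Kite $22.87: children's toys → 5.25% → $1.20
Total tax = $1.60 + $1.29 + $0.13 + $1.04 + $1.20 = $5.26

$5.26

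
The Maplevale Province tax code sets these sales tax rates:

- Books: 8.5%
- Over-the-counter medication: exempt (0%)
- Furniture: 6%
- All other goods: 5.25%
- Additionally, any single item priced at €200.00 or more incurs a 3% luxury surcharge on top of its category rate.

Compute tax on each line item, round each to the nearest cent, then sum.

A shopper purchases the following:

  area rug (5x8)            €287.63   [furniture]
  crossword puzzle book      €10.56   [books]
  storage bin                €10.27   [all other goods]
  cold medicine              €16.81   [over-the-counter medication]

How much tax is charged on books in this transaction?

€0.90

Crossword puzzle book €10.56: books → 8.5% → €0.90
Tax on books = €0.90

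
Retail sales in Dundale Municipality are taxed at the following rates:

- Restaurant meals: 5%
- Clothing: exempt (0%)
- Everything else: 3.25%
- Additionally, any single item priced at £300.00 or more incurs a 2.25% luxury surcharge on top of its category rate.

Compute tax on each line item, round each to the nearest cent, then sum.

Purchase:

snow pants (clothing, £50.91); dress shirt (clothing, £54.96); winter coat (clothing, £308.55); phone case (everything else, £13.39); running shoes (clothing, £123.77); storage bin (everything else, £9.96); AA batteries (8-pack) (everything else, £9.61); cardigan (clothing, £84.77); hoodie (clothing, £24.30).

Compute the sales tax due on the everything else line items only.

£1.07

Phone case £13.39: everything else → 3.25% → £0.44
Storage bin £9.96: everything else → 3.25% → £0.32
AA batteries (8-pack) £9.61: everything else → 3.25% → £0.31
Tax on everything else = £0.44 + £0.32 + £0.31 = £1.07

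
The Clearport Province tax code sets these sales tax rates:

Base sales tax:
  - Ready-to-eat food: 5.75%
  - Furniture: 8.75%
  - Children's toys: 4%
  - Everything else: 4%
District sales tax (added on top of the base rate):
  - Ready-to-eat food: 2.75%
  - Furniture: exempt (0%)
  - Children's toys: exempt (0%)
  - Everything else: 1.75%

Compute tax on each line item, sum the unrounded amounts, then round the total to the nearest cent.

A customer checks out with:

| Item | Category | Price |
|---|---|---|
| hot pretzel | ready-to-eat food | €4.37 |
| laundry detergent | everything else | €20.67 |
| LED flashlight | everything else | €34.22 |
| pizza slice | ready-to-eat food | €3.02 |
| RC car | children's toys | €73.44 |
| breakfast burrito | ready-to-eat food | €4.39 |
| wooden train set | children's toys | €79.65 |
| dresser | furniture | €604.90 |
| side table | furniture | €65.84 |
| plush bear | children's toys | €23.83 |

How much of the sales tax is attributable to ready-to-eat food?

Hot pretzel €4.37: ready-to-eat food → 5.75% + 2.75% district = 8.5% → €0.37145
Pizza slice €3.02: ready-to-eat food → 5.75% + 2.75% district = 8.5% → €0.2567
Breakfast burrito €4.39: ready-to-eat food → 5.75% + 2.75% district = 8.5% → €0.37315
Tax on ready-to-eat food: unrounded sum = €1.0013 → €1.00

€1.00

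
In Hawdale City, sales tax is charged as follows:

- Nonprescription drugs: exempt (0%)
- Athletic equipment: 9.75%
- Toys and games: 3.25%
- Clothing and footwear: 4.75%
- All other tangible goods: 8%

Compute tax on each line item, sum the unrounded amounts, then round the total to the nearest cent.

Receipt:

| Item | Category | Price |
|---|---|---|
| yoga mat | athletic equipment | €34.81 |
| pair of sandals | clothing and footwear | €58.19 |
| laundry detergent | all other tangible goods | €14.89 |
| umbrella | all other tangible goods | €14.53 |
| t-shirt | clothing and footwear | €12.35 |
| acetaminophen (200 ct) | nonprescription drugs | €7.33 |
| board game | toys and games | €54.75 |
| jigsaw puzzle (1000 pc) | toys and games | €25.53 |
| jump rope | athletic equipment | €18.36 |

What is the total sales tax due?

Yoga mat €34.81: athletic equipment → 9.75% → €3.393975
Pair of sandals €58.19: clothing and footwear → 4.75% → €2.764025
Laundry detergent €14.89: all other tangible goods → 8% → €1.1912
Umbrella €14.53: all other tangible goods → 8% → €1.1624
T-shirt €12.35: clothing and footwear → 4.75% → €0.586625
Acetaminophen (200 ct) €7.33: nonprescription drugs → 0% → €0.00
Board game €54.75: toys and games → 3.25% → €1.779375
Jigsaw puzzle (1000 pc) €25.53: toys and games → 3.25% → €0.829725
Jump rope €18.36: athletic equipment → 9.75% → €1.7901
Unrounded tax sum = €13.497425 → €13.50

€13.50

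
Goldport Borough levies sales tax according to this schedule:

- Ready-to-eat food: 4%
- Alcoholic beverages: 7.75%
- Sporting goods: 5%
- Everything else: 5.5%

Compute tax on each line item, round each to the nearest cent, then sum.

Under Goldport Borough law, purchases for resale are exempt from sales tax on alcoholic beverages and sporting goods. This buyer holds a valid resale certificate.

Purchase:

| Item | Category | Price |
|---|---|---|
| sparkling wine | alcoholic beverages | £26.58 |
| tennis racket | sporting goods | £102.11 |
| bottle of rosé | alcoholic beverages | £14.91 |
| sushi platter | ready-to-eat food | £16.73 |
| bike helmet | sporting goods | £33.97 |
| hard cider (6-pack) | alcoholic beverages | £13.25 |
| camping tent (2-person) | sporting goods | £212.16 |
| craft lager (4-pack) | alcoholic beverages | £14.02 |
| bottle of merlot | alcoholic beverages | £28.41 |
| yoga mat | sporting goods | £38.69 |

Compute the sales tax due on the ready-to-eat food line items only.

Sushi platter £16.73: ready-to-eat food → 4% → £0.67
Tax on ready-to-eat food = £0.67

£0.67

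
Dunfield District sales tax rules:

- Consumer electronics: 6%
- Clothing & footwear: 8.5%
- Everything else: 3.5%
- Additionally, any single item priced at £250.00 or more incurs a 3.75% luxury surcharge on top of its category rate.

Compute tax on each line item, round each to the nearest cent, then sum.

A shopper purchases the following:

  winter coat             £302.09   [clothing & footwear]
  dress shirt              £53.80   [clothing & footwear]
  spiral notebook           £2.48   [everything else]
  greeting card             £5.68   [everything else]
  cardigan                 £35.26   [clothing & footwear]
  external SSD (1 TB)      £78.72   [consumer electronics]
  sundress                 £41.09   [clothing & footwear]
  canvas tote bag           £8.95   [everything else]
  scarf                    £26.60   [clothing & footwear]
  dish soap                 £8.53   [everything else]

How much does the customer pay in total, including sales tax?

£619.15

Winter coat £302.09: clothing & footwear → 8.5% + 3.75% surcharge = 12.25% → £37.01
Dress shirt £53.80: clothing & footwear → 8.5% → £4.57
Spiral notebook £2.48: everything else → 3.5% → £0.09
Greeting card £5.68: everything else → 3.5% → £0.20
Cardigan £35.26: clothing & footwear → 8.5% → £3.00
External SSD (1 TB) £78.72: consumer electronics → 6% → £4.72
Sundress £41.09: clothing & footwear → 8.5% → £3.49
Canvas tote bag £8.95: everything else → 3.5% → £0.31
Scarf £26.60: clothing & footwear → 8.5% → £2.26
Dish soap £8.53: everything else → 3.5% → £0.30
Subtotal = £563.20; tax = £55.95; total due = £619.15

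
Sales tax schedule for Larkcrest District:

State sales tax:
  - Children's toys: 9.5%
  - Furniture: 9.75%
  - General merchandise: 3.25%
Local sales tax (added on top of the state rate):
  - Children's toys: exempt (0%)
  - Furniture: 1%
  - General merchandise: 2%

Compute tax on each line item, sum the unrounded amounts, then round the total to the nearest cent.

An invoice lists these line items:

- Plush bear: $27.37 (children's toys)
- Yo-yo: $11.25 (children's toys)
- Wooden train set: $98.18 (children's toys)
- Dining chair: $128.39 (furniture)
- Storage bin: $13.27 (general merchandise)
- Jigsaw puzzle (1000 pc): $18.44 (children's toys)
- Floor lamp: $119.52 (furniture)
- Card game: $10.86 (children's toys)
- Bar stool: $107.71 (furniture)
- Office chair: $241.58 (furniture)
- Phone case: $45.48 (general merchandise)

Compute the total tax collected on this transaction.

$83.06

Plush bear $27.37: children's toys → 9.5% + 0% local = 9.5% → $2.60015
Yo-yo $11.25: children's toys → 9.5% + 0% local = 9.5% → $1.06875
Wooden train set $98.18: children's toys → 9.5% + 0% local = 9.5% → $9.3271
Dining chair $128.39: furniture → 9.75% + 1% local = 10.75% → $13.801925
Storage bin $13.27: general merchandise → 3.25% + 2% local = 5.25% → $0.696675
Jigsaw puzzle (1000 pc) $18.44: children's toys → 9.5% + 0% local = 9.5% → $1.7518
Floor lamp $119.52: furniture → 9.75% + 1% local = 10.75% → $12.8484
Card game $10.86: children's toys → 9.5% + 0% local = 9.5% → $1.0317
Bar stool $107.71: furniture → 9.75% + 1% local = 10.75% → $11.578825
Office chair $241.58: furniture → 9.75% + 1% local = 10.75% → $25.96985
Phone case $45.48: general merchandise → 3.25% + 2% local = 5.25% → $2.3877
Unrounded tax sum = $83.062875 → $83.06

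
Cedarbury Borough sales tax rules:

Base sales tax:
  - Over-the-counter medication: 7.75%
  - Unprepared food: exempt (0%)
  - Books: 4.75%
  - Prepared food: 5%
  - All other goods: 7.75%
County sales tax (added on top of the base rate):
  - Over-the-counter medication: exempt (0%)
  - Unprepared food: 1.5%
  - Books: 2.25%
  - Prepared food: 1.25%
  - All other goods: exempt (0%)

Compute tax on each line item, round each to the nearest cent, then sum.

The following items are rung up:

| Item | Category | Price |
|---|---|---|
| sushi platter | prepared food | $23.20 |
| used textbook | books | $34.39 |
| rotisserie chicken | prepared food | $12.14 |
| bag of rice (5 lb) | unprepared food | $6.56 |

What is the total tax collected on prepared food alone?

Sushi platter $23.20: prepared food → 5% + 1.25% county = 6.25% → $1.45
Rotisserie chicken $12.14: prepared food → 5% + 1.25% county = 6.25% → $0.76
Tax on prepared food = $1.45 + $0.76 = $2.21

$2.21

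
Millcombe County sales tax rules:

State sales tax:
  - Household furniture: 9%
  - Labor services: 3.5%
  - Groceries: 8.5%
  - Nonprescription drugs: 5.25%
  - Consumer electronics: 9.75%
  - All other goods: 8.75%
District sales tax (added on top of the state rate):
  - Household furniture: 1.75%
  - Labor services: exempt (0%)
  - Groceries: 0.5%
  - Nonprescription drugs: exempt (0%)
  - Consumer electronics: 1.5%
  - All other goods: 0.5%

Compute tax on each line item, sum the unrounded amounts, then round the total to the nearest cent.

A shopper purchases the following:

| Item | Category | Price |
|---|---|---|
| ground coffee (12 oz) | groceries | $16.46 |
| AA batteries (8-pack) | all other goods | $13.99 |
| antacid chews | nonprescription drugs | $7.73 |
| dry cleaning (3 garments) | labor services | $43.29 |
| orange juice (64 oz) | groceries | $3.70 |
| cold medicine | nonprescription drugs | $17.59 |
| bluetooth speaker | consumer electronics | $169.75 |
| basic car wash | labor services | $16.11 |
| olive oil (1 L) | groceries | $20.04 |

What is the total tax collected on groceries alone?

$3.62

Ground coffee (12 oz) $16.46: groceries → 8.5% + 0.5% district = 9% → $1.4814
Orange juice (64 oz) $3.70: groceries → 8.5% + 0.5% district = 9% → $0.333
Olive oil (1 L) $20.04: groceries → 8.5% + 0.5% district = 9% → $1.8036
Tax on groceries: unrounded sum = $3.618 → $3.62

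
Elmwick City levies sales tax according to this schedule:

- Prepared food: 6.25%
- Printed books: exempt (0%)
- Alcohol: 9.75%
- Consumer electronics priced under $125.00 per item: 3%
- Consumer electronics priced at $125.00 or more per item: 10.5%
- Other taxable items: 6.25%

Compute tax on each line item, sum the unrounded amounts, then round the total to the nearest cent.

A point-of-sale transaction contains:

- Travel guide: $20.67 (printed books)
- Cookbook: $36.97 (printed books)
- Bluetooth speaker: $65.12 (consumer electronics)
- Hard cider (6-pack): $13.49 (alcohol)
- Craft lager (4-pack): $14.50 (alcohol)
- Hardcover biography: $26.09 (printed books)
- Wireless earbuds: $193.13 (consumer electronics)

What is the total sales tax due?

Travel guide $20.67: printed books → 0% → $0.00
Cookbook $36.97: printed books → 0% → $0.00
Bluetooth speaker $65.12: consumer electronics, under $125.00 → 3% → $1.9536
Hard cider (6-pack) $13.49: alcohol → 9.75% → $1.315275
Craft lager (4-pack) $14.50: alcohol → 9.75% → $1.41375
Hardcover biography $26.09: printed books → 0% → $0.00
Wireless earbuds $193.13: consumer electronics, $125.00 or more → 10.5% → $20.27865
Unrounded tax sum = $24.961275 → $24.96

$24.96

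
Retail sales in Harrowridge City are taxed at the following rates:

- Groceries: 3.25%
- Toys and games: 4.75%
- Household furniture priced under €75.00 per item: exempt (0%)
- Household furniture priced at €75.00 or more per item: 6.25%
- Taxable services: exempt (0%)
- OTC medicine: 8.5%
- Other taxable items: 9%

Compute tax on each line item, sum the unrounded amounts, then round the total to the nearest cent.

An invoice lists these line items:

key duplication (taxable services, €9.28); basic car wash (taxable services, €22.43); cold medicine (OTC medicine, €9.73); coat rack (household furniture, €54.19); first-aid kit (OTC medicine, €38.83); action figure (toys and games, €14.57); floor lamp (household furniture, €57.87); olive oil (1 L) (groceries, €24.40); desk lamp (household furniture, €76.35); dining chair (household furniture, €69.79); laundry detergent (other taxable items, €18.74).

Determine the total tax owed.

Key duplication €9.28: taxable services → 0% → €0.00
Basic car wash €22.43: taxable services → 0% → €0.00
Cold medicine €9.73: OTC medicine → 8.5% → €0.82705
Coat rack €54.19: household furniture, under €75.00 → 0% → €0.00
First-aid kit €38.83: OTC medicine → 8.5% → €3.30055
Action figure €14.57: toys and games → 4.75% → €0.692075
Floor lamp €57.87: household furniture, under €75.00 → 0% → €0.00
Olive oil (1 L) €24.40: groceries → 3.25% → €0.793
Desk lamp €76.35: household furniture, €75.00 or more → 6.25% → €4.771875
Dining chair €69.79: household furniture, under €75.00 → 0% → €0.00
Laundry detergent €18.74: other taxable items → 9% → €1.6866
Unrounded tax sum = €12.07115 → €12.07

€12.07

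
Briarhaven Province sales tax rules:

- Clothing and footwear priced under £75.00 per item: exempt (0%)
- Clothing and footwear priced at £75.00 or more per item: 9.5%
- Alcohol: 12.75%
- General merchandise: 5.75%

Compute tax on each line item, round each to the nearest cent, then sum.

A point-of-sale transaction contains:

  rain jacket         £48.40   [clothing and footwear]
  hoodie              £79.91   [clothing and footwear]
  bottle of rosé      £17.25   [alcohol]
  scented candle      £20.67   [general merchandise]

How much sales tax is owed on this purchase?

£10.98

Rain jacket £48.40: clothing and footwear, under £75.00 → 0% → £0.00
Hoodie £79.91: clothing and footwear, £75.00 or more → 9.5% → £7.59
Bottle of rosé £17.25: alcohol → 12.75% → £2.20
Scented candle £20.67: general merchandise → 5.75% → £1.19
Total tax = £7.59 + £2.20 + £1.19 = £10.98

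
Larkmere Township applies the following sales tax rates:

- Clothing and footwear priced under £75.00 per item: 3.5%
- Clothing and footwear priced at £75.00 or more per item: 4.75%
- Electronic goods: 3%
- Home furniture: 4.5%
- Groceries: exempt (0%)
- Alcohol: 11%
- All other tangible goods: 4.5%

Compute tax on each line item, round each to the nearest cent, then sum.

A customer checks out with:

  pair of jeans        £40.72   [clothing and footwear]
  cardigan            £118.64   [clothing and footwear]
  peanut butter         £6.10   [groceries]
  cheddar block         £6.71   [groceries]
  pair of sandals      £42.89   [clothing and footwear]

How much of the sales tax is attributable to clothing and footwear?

£8.57

Pair of jeans £40.72: clothing and footwear, under £75.00 → 3.5% → £1.43
Cardigan £118.64: clothing and footwear, £75.00 or more → 4.75% → £5.64
Pair of sandals £42.89: clothing and footwear, under £75.00 → 3.5% → £1.50
Tax on clothing and footwear = £1.43 + £5.64 + £1.50 = £8.57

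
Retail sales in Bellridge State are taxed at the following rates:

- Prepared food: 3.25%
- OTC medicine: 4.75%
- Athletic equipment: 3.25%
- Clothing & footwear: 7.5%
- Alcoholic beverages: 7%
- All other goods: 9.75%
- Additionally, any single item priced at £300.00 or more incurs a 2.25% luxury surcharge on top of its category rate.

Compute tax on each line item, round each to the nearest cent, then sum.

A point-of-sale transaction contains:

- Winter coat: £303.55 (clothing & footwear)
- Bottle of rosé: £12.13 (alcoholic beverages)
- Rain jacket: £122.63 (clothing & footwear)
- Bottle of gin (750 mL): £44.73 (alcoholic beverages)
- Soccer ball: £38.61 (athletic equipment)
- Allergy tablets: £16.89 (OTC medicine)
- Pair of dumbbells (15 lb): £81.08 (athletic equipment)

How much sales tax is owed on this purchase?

Winter coat £303.55: clothing & footwear → 7.5% + 2.25% surcharge = 9.75% → £29.60
Bottle of rosé £12.13: alcoholic beverages → 7% → £0.85
Rain jacket £122.63: clothing & footwear → 7.5% → £9.20
Bottle of gin (750 mL) £44.73: alcoholic beverages → 7% → £3.13
Soccer ball £38.61: athletic equipment → 3.25% → £1.25
Allergy tablets £16.89: OTC medicine → 4.75% → £0.80
Pair of dumbbells (15 lb) £81.08: athletic equipment → 3.25% → £2.64
Total tax = £29.60 + £0.85 + £9.20 + £3.13 + £1.25 + £0.80 + £2.64 = £47.47

£47.47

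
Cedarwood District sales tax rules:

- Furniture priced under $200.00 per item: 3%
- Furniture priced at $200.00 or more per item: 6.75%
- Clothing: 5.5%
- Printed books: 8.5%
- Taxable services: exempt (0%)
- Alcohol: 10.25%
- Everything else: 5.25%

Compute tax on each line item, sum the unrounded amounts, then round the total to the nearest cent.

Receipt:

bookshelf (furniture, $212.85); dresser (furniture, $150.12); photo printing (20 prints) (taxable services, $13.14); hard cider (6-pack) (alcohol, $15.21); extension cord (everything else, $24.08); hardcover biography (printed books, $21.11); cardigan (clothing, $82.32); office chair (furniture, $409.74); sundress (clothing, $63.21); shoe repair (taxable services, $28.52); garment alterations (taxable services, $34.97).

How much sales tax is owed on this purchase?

Bookshelf $212.85: furniture, $200.00 or more → 6.75% → $14.367375
Dresser $150.12: furniture, under $200.00 → 3% → $4.5036
Photo printing (20 prints) $13.14: taxable services → 0% → $0.00
Hard cider (6-pack) $15.21: alcohol → 10.25% → $1.559025
Extension cord $24.08: everything else → 5.25% → $1.2642
Hardcover biography $21.11: printed books → 8.5% → $1.79435
Cardigan $82.32: clothing → 5.5% → $4.5276
Office chair $409.74: furniture, $200.00 or more → 6.75% → $27.65745
Sundress $63.21: clothing → 5.5% → $3.47655
Shoe repair $28.52: taxable services → 0% → $0.00
Garment alterations $34.97: taxable services → 0% → $0.00
Unrounded tax sum = $59.15015 → $59.15

$59.15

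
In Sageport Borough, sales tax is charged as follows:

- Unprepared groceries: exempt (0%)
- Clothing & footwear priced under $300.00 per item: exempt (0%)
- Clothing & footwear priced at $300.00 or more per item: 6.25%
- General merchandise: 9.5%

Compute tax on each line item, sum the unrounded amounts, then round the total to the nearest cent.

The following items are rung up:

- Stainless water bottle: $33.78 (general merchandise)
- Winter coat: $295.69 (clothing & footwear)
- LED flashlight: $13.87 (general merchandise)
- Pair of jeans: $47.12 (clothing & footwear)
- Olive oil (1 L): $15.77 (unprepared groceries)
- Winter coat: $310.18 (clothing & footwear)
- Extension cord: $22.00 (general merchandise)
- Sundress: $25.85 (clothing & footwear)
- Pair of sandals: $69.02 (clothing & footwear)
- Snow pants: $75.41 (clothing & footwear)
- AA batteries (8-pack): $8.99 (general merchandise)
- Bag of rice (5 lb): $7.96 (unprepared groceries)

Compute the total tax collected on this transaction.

$26.86

Stainless water bottle $33.78: general merchandise → 9.5% → $3.2091
Winter coat $295.69: clothing & footwear, under $300.00 → 0% → $0.00
LED flashlight $13.87: general merchandise → 9.5% → $1.31765
Pair of jeans $47.12: clothing & footwear, under $300.00 → 0% → $0.00
Olive oil (1 L) $15.77: unprepared groceries → 0% → $0.00
Winter coat $310.18: clothing & footwear, $300.00 or more → 6.25% → $19.38625
Extension cord $22.00: general merchandise → 9.5% → $2.09
Sundress $25.85: clothing & footwear, under $300.00 → 0% → $0.00
Pair of sandals $69.02: clothing & footwear, under $300.00 → 0% → $0.00
Snow pants $75.41: clothing & footwear, under $300.00 → 0% → $0.00
AA batteries (8-pack) $8.99: general merchandise → 9.5% → $0.85405
Bag of rice (5 lb) $7.96: unprepared groceries → 0% → $0.00
Unrounded tax sum = $26.85705 → $26.86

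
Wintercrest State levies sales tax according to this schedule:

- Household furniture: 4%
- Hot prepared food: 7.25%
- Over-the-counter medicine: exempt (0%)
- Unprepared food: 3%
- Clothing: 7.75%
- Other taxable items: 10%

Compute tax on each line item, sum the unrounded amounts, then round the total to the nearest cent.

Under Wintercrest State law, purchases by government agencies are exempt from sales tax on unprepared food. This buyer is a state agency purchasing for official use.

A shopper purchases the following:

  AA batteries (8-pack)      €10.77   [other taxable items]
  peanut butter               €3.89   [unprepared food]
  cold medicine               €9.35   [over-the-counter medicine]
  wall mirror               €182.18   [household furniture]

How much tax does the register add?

AA batteries (8-pack) €10.77: other taxable items → 10% → €1.077
Peanut butter €3.89: unprepared food, buyer-exempt → 0% → €0.00
Cold medicine €9.35: over-the-counter medicine → 0% → €0.00
Wall mirror €182.18: household furniture → 4% → €7.2872
Unrounded tax sum = €8.3642 → €8.36

€8.36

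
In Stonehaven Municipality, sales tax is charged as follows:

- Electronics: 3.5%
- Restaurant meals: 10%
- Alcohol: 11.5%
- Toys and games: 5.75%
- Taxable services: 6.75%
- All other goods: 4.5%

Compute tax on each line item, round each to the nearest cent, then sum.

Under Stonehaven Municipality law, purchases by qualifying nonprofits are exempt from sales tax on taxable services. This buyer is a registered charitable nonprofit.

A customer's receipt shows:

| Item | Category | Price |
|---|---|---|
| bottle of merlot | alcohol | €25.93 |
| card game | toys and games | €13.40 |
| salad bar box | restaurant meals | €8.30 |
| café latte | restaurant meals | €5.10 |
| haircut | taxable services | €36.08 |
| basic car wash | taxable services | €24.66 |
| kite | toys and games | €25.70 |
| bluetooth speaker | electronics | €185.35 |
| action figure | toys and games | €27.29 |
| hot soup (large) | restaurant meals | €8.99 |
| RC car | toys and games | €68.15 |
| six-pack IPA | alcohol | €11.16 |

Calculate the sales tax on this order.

Bottle of merlot €25.93: alcohol → 11.5% → €2.98
Card game €13.40: toys and games → 5.75% → €0.77
Salad bar box €8.30: restaurant meals → 10% → €0.83
Café latte €5.10: restaurant meals → 10% → €0.51
Haircut €36.08: taxable services, buyer-exempt → 0% → €0.00
Basic car wash €24.66: taxable services, buyer-exempt → 0% → €0.00
Kite €25.70: toys and games → 5.75% → €1.48
Bluetooth speaker €185.35: electronics → 3.5% → €6.49
Action figure €27.29: toys and games → 5.75% → €1.57
Hot soup (large) €8.99: restaurant meals → 10% → €0.90
RC car €68.15: toys and games → 5.75% → €3.92
Six-pack IPA €11.16: alcohol → 11.5% → €1.28
Total tax = €2.98 + €0.77 + €0.83 + €0.51 + €1.48 + €6.49 + €1.57 + €0.90 + €3.92 + €1.28 = €20.73

€20.73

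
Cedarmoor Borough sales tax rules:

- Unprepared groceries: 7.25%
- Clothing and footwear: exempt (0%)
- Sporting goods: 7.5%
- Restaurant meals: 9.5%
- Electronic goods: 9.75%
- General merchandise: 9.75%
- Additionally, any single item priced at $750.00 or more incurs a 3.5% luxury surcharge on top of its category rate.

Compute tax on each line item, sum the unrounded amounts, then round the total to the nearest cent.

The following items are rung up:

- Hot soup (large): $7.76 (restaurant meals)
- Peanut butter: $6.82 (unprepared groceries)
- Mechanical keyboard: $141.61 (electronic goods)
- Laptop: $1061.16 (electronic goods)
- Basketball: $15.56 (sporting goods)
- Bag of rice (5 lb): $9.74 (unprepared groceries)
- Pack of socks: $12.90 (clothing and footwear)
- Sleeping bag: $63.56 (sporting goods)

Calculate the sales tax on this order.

$162.28

Hot soup (large) $7.76: restaurant meals → 9.5% → $0.7372
Peanut butter $6.82: unprepared groceries → 7.25% → $0.49445
Mechanical keyboard $141.61: electronic goods → 9.75% → $13.806975
Laptop $1061.16: electronic goods → 9.75% + 3.5% surcharge = 13.25% → $140.6037
Basketball $15.56: sporting goods → 7.5% → $1.167
Bag of rice (5 lb) $9.74: unprepared groceries → 7.25% → $0.70615
Pack of socks $12.90: clothing and footwear → 0% → $0.00
Sleeping bag $63.56: sporting goods → 7.5% → $4.767
Unrounded tax sum = $162.282475 → $162.28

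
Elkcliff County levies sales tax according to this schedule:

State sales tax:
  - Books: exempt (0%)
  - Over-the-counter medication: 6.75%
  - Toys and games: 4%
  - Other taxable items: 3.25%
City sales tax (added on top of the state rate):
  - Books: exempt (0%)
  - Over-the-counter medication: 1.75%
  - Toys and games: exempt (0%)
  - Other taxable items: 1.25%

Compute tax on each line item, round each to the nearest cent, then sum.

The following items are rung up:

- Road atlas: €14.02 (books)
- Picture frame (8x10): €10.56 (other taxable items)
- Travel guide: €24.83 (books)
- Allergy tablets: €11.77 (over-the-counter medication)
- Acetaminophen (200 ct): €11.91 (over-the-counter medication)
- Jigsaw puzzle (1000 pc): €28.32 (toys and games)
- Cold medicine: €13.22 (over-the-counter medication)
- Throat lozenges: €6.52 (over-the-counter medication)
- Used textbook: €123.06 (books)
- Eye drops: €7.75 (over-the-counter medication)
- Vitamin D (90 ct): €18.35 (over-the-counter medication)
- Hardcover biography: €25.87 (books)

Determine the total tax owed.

Road atlas €14.02: books → 0% + 0% city = 0% → €0.00
Picture frame (8x10) €10.56: other taxable items → 3.25% + 1.25% city = 4.5% → €0.48
Travel guide €24.83: books → 0% + 0% city = 0% → €0.00
Allergy tablets €11.77: over-the-counter medication → 6.75% + 1.75% city = 8.5% → €1.00
Acetaminophen (200 ct) €11.91: over-the-counter medication → 6.75% + 1.75% city = 8.5% → €1.01
Jigsaw puzzle (1000 pc) €28.32: toys and games → 4% + 0% city = 4% → €1.13
Cold medicine €13.22: over-the-counter medication → 6.75% + 1.75% city = 8.5% → €1.12
Throat lozenges €6.52: over-the-counter medication → 6.75% + 1.75% city = 8.5% → €0.55
Used textbook €123.06: books → 0% + 0% city = 0% → €0.00
Eye drops €7.75: over-the-counter medication → 6.75% + 1.75% city = 8.5% → €0.66
Vitamin D (90 ct) €18.35: over-the-counter medication → 6.75% + 1.75% city = 8.5% → €1.56
Hardcover biography €25.87: books → 0% + 0% city = 0% → €0.00
Total tax = €0.48 + €1.00 + €1.01 + €1.13 + €1.12 + €0.55 + €0.66 + €1.56 = €7.51

€7.51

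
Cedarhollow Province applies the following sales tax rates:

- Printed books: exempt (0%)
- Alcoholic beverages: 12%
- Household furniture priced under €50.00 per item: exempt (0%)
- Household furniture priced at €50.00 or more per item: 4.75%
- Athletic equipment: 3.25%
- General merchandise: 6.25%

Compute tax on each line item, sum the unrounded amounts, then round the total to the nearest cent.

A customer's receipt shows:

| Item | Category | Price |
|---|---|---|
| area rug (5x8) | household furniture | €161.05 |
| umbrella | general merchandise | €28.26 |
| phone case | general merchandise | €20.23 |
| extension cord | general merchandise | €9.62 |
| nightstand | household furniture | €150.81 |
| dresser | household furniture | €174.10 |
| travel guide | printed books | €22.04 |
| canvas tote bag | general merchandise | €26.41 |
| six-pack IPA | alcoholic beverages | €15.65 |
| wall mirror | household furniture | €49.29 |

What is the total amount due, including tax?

€687.70

Area rug (5x8) €161.05: household furniture, €50.00 or more → 4.75% → €7.649875
Umbrella €28.26: general merchandise → 6.25% → €1.76625
Phone case €20.23: general merchandise → 6.25% → €1.264375
Extension cord €9.62: general merchandise → 6.25% → €0.60125
Nightstand €150.81: household furniture, €50.00 or more → 4.75% → €7.163475
Dresser €174.10: household furniture, €50.00 or more → 4.75% → €8.26975
Travel guide €22.04: printed books → 0% → €0.00
Canvas tote bag €26.41: general merchandise → 6.25% → €1.650625
Six-pack IPA €15.65: alcoholic beverages → 12% → €1.878
Wall mirror €49.29: household furniture, under €50.00 → 0% → €0.00
Subtotal = €657.46; unrounded tax = €30.2436 → €30.24; total due = €687.70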